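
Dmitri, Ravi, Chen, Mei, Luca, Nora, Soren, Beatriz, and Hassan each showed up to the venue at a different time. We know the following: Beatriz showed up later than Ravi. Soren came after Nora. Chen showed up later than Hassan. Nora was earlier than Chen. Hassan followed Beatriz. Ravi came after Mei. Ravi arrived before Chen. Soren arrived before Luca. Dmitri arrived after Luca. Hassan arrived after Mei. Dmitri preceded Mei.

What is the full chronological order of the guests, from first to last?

The constraints fix every adjacent pair, so only one ordering works:
Nora → Soren → Luca → Dmitri → Mei → Ravi → Beatriz → Hassan → Chen.

Nora, Soren, Luca, Dmitri, Mei, Ravi, Beatriz, Hassan, Chen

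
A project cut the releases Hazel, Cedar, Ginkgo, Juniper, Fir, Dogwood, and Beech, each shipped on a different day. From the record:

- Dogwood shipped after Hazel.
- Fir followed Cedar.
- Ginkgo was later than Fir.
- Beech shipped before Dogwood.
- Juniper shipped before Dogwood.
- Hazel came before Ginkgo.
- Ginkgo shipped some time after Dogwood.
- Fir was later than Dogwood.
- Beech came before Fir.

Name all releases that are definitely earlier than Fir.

Beech, Cedar, Dogwood, Hazel, Juniper

Directly stated before Fir: Beech, Cedar, and Dogwood.
Hazel reaches Fir via Hazel → Dogwood → Fir.
Juniper reaches Fir via Juniper → Dogwood → Fir.
No chain forces Ginkgo ahead of Fir.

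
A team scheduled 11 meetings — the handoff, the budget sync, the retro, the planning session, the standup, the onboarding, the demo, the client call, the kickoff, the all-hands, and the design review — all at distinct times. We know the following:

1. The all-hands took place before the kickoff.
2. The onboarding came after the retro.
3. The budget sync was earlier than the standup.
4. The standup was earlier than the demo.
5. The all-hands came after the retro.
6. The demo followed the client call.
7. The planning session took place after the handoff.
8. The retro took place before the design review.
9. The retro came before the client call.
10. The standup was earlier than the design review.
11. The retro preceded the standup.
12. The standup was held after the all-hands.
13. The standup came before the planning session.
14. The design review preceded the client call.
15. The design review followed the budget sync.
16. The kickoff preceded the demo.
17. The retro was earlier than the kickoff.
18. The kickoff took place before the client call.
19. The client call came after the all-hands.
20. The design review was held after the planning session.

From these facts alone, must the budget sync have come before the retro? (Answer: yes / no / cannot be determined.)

cannot be determined

No chain of stated constraints runs from the budget sync to the retro, and none runs from the retro to the budget sync either.
So the relative order of the budget sync and the retro is not fixed by the given facts.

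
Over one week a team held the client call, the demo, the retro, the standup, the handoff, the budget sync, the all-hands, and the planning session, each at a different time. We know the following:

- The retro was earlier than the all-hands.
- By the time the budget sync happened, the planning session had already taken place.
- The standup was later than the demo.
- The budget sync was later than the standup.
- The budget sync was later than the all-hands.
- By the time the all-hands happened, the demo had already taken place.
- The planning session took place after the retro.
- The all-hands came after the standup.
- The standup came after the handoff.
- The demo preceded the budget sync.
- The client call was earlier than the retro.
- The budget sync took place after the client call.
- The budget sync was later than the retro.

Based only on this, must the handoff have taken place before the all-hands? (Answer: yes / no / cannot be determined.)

yes

Chain the constraints: the handoff → the standup → the all-hands. Each link is directly stated, so the handoff comes before the all-hands.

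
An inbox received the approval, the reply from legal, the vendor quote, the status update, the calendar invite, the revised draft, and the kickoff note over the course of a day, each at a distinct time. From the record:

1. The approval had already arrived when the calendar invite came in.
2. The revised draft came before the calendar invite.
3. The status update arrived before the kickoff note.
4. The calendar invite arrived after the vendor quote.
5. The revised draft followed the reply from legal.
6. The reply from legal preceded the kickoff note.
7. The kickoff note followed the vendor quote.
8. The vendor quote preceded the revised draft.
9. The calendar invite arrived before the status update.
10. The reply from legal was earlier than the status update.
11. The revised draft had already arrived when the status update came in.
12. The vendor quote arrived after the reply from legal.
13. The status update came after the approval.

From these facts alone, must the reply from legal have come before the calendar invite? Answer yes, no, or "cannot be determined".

yes

Chain the constraints: the reply from legal → the vendor quote → the calendar invite. Each link is directly stated, so the reply from legal comes before the calendar invite.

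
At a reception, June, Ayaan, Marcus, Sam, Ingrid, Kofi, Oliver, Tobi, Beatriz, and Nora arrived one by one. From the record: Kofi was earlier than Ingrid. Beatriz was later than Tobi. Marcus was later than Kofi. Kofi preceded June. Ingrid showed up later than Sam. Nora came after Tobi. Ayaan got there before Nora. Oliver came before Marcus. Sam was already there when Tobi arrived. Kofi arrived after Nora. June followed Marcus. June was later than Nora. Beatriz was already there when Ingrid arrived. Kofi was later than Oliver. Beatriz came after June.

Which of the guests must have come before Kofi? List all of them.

Ayaan, Nora, Oliver, Sam, Tobi

Directly stated before Kofi: Nora and Oliver.
Ayaan reaches Kofi via Ayaan → Nora → Kofi.
Sam reaches Kofi via Sam → Tobi → Nora → Kofi.
Tobi reaches Kofi via Tobi → Nora → Kofi.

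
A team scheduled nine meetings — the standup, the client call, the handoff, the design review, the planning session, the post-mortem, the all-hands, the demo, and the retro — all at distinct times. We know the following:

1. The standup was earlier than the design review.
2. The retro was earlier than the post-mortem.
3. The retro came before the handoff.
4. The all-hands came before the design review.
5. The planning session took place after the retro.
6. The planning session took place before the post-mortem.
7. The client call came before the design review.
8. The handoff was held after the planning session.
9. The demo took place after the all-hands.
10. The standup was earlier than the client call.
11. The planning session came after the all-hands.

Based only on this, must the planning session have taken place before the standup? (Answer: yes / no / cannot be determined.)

No chain of stated constraints runs from the planning session to the standup, and none runs from the standup to the planning session either.
So the relative order of the planning session and the standup is not fixed by the given facts.

cannot be determined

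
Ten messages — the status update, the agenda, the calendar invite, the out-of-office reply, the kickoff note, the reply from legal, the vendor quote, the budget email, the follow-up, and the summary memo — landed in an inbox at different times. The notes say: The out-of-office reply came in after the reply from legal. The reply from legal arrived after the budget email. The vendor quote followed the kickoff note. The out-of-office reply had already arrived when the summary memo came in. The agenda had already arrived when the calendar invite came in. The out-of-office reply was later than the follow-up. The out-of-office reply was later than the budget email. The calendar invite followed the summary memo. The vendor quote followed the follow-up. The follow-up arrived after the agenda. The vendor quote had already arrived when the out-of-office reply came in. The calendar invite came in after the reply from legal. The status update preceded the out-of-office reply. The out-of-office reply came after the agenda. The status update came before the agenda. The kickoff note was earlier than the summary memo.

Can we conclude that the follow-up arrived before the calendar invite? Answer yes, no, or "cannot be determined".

Chain the constraints: the follow-up → the out-of-office reply → the summary memo → the calendar invite. Each link is directly stated, so the follow-up comes before the calendar invite.

yes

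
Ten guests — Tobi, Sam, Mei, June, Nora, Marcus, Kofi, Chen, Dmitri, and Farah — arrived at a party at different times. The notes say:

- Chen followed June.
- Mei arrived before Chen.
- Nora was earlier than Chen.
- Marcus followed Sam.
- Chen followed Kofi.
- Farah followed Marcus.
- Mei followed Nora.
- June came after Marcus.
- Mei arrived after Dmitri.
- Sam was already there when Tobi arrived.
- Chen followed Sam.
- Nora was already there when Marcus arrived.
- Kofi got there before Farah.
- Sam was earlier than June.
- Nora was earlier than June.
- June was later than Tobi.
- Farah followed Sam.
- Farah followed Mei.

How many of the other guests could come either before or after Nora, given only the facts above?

4

Forced after Nora: Chen, Farah, June, Marcus, and Mei.
That leaves Dmitri, Kofi, Sam, and Tobi with no forced order relative to Nora — 4.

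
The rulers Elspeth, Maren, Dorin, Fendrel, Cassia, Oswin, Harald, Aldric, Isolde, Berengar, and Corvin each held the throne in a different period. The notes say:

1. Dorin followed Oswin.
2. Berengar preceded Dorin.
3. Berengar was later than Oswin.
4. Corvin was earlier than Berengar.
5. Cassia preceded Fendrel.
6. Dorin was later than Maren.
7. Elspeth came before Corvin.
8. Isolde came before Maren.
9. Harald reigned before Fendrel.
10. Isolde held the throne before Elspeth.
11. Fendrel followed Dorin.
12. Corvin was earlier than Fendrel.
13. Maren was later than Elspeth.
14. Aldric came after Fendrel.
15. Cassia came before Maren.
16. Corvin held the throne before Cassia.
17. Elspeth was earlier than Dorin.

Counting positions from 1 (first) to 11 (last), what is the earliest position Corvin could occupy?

Elspeth and Isolde must both come before Corvin — 2 forced predecessors.
Nothing else is forced ahead of Corvin, so their earliest slot is position 2 + 1 = 3.

3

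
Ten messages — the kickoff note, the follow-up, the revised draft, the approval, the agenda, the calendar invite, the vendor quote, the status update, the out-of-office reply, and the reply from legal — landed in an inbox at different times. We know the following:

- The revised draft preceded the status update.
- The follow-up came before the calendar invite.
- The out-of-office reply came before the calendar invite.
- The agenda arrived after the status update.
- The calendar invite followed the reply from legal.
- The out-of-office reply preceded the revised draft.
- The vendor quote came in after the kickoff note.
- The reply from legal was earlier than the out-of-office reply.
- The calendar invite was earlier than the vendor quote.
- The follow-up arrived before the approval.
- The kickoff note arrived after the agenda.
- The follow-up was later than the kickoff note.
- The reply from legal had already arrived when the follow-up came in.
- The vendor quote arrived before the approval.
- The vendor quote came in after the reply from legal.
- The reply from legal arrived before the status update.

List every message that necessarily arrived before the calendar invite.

the agenda, the follow-up, the kickoff note, the out-of-office reply, the reply from legal, the revised draft, the status update

Directly stated before the calendar invite: the follow-up, the out-of-office reply, and the reply from legal.
The agenda reaches the calendar invite via the agenda → the kickoff note → the follow-up → the calendar invite.
The kickoff note reaches the calendar invite via the kickoff note → the follow-up → the calendar invite.
The revised draft reaches the calendar invite via the revised draft → the status update → the agenda → the kickoff note → the follow-up → the calendar invite.
Likewise the status update reaches the calendar invite by chaining the stated constraints.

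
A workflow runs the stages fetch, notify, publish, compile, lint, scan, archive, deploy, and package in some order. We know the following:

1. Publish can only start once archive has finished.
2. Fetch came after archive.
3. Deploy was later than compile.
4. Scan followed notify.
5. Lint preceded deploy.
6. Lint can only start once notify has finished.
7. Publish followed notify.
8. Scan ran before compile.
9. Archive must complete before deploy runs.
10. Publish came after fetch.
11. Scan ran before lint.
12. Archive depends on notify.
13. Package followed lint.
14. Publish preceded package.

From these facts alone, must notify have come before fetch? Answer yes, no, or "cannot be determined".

yes

Chain the constraints: notify → archive → fetch. Each link is directly stated, so notify comes before fetch.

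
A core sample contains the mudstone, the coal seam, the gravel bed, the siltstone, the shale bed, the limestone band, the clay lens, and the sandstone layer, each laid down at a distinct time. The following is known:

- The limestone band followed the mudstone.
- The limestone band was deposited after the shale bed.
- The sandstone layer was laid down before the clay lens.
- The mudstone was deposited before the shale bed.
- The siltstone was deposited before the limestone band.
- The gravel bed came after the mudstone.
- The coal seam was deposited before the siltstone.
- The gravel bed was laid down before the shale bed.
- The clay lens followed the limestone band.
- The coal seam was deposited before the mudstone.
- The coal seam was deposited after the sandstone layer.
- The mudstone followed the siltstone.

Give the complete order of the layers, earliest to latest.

the sandstone layer, the coal seam, the siltstone, the mudstone, the gravel bed, the shale bed, the limestone band, the clay lens

The constraints fix every adjacent pair, so only one ordering works:
the sandstone layer → the coal seam → the siltstone → the mudstone → the gravel bed → the shale bed → the limestone band → the clay lens.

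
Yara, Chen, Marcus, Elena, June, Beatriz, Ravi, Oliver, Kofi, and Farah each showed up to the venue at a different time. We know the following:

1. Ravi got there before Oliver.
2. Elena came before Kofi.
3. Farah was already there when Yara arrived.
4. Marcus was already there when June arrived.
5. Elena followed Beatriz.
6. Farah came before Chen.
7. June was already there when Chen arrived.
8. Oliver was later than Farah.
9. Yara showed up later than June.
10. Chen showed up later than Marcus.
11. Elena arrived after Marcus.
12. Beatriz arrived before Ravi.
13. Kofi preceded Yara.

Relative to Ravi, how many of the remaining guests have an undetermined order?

7

Forced before Ravi: Beatriz; forced after Ravi: Oliver.
That leaves Chen, Elena, Farah, June, Kofi, Marcus, and Yara with no forced order relative to Ravi — 7.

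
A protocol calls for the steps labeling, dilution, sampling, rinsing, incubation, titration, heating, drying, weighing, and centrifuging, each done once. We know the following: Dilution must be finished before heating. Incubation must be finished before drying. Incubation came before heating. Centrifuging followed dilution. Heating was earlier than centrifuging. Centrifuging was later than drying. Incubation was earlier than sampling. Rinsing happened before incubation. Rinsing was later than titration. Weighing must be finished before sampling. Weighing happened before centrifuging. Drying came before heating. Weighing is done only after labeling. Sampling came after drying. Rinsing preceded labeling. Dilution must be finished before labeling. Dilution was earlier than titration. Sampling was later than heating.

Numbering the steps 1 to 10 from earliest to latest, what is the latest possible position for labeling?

7

Labeling must come before centrifuging, sampling, and weighing — 3 steps forced after it.
Everything else can be placed before labeling in some valid order, so labeling can sit as late as position 10 − 3 = 7.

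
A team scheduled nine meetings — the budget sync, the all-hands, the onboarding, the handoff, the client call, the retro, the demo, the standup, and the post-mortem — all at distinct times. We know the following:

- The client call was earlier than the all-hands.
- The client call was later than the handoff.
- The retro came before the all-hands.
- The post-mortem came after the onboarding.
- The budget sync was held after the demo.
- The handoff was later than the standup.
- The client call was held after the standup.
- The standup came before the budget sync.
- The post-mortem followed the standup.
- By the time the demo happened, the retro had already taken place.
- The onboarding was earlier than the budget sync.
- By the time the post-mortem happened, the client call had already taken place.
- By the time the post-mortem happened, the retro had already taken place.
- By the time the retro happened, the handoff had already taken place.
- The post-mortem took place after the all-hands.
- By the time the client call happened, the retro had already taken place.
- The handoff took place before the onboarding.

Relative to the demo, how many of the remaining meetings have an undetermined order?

Forced before the demo: the handoff, the retro, and the standup; forced after the demo: the budget sync.
That leaves the all-hands, the client call, the onboarding, and the post-mortem with no forced order relative to the demo — 4.

4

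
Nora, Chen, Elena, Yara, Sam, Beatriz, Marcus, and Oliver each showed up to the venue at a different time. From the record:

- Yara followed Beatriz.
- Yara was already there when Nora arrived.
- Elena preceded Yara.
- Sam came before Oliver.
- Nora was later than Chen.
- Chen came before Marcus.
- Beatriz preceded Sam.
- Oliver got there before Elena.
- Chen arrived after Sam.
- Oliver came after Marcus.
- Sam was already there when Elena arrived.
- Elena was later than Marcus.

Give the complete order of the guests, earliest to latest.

The constraints fix every adjacent pair, so only one ordering works:
Beatriz → Sam → Chen → Marcus → Oliver → Elena → Yara → Nora.

Beatriz, Sam, Chen, Marcus, Oliver, Elena, Yara, Nora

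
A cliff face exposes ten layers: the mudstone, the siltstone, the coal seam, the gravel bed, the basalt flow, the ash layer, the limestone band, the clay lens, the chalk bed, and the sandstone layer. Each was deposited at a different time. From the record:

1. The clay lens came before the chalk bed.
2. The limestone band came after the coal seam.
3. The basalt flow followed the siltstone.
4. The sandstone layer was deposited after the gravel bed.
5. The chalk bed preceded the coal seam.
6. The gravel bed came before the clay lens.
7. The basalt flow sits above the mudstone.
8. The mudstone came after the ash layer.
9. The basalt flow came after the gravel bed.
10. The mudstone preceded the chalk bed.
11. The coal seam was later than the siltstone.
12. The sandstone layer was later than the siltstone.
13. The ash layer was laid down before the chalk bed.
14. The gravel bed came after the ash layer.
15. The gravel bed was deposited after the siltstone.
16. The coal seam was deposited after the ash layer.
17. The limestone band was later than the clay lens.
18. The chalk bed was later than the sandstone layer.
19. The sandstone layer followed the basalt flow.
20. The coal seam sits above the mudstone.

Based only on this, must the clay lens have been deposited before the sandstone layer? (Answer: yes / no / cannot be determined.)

No chain of stated constraints runs from the clay lens to the sandstone layer, and none runs from the sandstone layer to the clay lens either.
So the relative order of the clay lens and the sandstone layer is not fixed by the given facts.

cannot be determined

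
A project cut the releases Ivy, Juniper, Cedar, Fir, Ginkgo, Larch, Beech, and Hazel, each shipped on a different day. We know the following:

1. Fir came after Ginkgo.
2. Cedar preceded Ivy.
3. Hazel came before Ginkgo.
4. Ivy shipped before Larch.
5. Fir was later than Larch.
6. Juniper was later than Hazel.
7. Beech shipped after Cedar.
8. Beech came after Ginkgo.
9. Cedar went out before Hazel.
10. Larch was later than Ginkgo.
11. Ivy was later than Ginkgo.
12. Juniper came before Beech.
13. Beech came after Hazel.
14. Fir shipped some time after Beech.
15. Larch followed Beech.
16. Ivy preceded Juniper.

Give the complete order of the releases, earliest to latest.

The constraints fix every adjacent pair, so only one ordering works:
Cedar → Hazel → Ginkgo → Ivy → Juniper → Beech → Larch → Fir.

Cedar, Hazel, Ginkgo, Ivy, Juniper, Beech, Larch, Fir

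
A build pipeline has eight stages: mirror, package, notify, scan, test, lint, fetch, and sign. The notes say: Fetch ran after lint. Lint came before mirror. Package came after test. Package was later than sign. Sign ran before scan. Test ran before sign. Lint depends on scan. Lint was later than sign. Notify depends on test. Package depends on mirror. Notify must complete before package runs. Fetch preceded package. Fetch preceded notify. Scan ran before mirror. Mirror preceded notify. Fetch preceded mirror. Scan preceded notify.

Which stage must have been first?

test

Test has a chain of constraints placing it before every other stage, so test must be first.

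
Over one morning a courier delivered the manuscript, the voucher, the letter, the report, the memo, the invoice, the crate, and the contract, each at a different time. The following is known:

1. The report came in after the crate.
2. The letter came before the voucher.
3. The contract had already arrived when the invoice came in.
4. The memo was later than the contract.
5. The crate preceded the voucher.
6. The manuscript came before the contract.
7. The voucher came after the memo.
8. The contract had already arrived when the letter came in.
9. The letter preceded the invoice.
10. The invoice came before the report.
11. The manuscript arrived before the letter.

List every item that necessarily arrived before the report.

the contract, the crate, the invoice, the letter, the manuscript

Directly stated before the report: the crate and the invoice.
The contract reaches the report via the contract → the invoice → the report.
The letter reaches the report via the letter → the invoice → the report.
The manuscript reaches the report via the manuscript → the contract → the invoice → the report.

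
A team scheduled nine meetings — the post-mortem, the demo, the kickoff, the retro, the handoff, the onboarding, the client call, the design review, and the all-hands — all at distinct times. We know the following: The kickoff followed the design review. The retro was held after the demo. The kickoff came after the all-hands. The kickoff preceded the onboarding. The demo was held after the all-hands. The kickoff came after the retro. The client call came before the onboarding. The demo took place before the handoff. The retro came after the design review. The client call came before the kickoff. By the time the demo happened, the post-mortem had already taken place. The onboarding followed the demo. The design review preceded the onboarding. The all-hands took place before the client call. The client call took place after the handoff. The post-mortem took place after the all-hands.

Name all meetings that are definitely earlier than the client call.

Directly stated before the client call: the all-hands and the handoff.
The demo reaches the client call via the demo → the handoff → the client call.
The post-mortem reaches the client call via the post-mortem → the demo → the handoff → the client call.
No chain forces the design review (or any of the others) ahead of the client call.

the all-hands, the demo, the handoff, the post-mortem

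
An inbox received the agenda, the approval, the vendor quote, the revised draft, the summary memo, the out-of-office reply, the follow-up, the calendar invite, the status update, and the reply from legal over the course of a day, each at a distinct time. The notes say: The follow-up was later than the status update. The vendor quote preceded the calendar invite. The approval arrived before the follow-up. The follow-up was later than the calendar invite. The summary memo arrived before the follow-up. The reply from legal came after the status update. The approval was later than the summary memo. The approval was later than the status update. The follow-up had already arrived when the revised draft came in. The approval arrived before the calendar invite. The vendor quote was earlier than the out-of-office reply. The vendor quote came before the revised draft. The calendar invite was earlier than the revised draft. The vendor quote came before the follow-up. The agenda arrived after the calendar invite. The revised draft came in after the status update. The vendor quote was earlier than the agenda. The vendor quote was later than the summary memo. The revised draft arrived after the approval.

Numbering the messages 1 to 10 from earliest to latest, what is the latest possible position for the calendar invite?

The calendar invite must come before the agenda, the follow-up, and the revised draft — 3 messages forced after it.
Everything else can be placed before the calendar invite in some valid order, so the calendar invite can sit as late as position 10 − 3 = 7.

7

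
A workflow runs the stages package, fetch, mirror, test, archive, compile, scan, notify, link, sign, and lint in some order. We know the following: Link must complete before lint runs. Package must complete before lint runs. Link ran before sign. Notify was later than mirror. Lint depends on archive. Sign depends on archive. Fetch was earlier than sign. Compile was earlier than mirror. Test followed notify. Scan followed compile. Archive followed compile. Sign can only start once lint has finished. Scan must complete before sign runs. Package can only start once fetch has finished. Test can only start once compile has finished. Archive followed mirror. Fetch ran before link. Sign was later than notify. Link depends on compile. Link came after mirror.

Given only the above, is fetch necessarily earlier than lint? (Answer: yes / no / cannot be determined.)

Chain the constraints: fetch → link → lint. Each link is directly stated, so fetch comes before lint.

yes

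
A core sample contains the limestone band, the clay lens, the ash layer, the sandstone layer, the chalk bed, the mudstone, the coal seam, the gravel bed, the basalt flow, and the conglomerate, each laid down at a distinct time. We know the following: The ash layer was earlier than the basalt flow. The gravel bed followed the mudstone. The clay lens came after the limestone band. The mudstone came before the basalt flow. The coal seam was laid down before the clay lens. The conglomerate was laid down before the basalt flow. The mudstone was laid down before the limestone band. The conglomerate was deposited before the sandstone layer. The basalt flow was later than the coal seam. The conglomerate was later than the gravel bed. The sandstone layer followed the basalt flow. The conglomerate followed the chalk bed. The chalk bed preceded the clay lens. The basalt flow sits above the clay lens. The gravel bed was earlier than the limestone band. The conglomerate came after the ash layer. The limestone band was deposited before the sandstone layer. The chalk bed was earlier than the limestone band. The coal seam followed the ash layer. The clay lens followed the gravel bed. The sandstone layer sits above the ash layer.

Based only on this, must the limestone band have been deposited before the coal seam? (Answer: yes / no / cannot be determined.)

cannot be determined

No chain of stated constraints runs from the limestone band to the coal seam, and none runs from the coal seam to the limestone band either.
So the relative order of the limestone band and the coal seam is not fixed by the given facts.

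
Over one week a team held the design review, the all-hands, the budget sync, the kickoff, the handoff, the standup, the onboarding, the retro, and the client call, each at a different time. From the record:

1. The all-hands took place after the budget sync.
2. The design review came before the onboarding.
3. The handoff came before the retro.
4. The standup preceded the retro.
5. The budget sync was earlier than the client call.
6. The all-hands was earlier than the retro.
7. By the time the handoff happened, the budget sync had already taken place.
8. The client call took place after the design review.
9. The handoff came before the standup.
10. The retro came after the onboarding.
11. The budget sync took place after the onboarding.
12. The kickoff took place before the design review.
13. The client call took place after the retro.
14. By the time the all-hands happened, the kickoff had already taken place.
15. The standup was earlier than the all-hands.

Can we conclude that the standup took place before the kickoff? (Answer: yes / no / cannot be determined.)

Tracing the constraints gives the kickoff → the design review → the onboarding → the budget sync → the handoff → the standup, so the kickoff must come before the standup.
That means the standup cannot be before the kickoff.

no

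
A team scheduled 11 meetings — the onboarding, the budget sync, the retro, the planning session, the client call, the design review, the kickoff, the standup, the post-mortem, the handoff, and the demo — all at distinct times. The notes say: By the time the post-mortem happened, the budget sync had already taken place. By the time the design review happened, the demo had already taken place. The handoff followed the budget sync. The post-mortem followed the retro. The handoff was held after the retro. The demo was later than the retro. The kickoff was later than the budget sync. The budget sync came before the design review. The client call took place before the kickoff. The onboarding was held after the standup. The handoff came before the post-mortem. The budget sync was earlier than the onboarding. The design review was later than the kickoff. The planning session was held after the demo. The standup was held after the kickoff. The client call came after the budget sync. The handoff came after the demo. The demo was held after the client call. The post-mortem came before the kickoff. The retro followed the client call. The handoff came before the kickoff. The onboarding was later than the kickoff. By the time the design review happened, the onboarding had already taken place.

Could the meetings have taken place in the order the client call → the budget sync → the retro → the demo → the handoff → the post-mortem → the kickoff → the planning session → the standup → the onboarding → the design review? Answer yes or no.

no

The constraints require the budget sync before the client call, but in the proposed sequence the client call appears ahead of the budget sync. That one violation is enough.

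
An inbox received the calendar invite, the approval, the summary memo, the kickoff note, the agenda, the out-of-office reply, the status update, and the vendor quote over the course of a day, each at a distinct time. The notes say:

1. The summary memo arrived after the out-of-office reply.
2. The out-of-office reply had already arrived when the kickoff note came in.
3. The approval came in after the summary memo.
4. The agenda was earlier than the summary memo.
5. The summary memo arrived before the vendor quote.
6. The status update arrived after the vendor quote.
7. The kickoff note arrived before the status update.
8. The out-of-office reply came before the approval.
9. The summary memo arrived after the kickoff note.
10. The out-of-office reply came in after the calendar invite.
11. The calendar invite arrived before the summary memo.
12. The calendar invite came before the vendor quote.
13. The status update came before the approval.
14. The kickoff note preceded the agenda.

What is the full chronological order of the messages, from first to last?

The constraints fix every adjacent pair, so only one ordering works:
the calendar invite → the out-of-office reply → the kickoff note → the agenda → the summary memo → the vendor quote → the status update → the approval.

the calendar invite, the out-of-office reply, the kickoff note, the agenda, the summary memo, the vendor quote, the status update, the approval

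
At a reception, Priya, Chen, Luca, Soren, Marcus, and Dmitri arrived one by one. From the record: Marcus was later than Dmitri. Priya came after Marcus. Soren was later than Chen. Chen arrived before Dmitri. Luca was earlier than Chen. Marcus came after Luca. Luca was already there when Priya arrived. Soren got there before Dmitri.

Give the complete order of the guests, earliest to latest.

Luca, Chen, Soren, Dmitri, Marcus, Priya

The constraints fix every adjacent pair, so only one ordering works:
Luca → Chen → Soren → Dmitri → Marcus → Priya.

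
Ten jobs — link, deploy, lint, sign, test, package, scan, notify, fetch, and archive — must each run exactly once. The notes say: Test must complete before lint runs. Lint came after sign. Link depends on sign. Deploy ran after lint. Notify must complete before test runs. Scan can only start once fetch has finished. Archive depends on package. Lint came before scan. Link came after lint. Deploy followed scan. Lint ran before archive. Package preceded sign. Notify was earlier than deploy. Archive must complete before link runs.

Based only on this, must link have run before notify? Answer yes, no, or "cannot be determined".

no

Tracing the constraints gives notify → test → lint → link, so notify must come before link.
That means link cannot be before notify.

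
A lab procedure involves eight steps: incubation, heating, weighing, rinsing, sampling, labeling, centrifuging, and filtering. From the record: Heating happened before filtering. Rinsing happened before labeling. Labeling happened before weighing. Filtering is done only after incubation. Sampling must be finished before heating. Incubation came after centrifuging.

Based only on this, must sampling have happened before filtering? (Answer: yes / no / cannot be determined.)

yes

Chain the constraints: sampling → heating → filtering. Each link is directly stated, so sampling comes before filtering.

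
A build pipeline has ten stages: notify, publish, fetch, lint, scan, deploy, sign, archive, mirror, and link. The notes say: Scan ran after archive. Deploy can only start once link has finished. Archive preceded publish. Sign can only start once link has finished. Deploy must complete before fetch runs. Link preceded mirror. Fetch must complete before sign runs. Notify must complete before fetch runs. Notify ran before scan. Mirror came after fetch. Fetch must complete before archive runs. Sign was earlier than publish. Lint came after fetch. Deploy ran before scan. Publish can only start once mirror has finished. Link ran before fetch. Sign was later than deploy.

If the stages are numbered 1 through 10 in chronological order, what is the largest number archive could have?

8

Archive must come before publish and scan — 2 stages forced after it.
Everything else can be placed before archive in some valid order, so archive can sit as late as position 10 − 2 = 8.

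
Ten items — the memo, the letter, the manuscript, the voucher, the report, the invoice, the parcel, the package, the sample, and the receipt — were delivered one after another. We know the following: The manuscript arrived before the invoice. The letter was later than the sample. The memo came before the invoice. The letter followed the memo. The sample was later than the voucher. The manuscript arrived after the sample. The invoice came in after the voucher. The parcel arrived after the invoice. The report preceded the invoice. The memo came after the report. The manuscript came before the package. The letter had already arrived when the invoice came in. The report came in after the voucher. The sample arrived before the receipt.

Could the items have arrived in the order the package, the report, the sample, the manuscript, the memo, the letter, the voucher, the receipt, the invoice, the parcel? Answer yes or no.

The constraints require the voucher before the sample, but in the proposed sequence the sample appears ahead of the voucher. That one violation is enough.

no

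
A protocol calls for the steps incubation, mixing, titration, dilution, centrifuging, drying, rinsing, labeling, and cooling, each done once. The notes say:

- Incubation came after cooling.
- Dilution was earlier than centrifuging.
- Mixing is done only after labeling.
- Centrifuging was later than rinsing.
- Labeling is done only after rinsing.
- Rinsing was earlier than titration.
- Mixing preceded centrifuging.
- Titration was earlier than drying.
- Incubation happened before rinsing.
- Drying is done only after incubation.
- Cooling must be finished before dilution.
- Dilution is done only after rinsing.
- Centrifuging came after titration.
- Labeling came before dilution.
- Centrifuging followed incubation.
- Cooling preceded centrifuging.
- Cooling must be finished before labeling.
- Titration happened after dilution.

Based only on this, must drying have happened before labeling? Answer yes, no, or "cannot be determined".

Tracing the constraints gives labeling → dilution → titration → drying, so labeling must come before drying.
That means drying cannot be before labeling.

no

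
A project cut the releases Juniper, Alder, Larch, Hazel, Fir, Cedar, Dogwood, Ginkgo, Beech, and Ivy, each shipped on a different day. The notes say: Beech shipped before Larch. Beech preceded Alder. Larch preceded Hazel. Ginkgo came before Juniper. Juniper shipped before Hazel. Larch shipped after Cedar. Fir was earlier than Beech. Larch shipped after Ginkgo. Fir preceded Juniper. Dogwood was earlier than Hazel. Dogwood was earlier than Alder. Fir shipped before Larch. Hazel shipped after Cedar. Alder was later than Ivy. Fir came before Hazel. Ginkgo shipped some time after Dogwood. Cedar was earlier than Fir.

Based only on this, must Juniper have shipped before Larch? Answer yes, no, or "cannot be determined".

No chain of stated constraints runs from Juniper to Larch, and none runs from Larch to Juniper either.
So the relative order of Juniper and Larch is not fixed by the given facts.

cannot be determined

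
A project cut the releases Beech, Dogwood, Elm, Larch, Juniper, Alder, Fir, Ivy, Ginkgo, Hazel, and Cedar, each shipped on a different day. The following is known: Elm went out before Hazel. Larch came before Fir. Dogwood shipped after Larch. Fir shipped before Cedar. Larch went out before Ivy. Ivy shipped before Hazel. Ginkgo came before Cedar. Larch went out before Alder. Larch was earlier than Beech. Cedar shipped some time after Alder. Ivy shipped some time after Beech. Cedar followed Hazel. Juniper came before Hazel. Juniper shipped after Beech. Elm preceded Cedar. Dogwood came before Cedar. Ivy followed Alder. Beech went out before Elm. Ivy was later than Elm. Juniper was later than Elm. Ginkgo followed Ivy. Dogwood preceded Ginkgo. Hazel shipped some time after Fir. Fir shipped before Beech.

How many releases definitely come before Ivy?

Directly stated before Ivy: Alder, Beech, Elm, and Larch.
Fir reaches Ivy via Fir → Beech → Ivy.
No chain forces Juniper (or any of the others) ahead of Ivy.
That's Alder, Beech, Elm, Fir, and Larch — 5 in all.

5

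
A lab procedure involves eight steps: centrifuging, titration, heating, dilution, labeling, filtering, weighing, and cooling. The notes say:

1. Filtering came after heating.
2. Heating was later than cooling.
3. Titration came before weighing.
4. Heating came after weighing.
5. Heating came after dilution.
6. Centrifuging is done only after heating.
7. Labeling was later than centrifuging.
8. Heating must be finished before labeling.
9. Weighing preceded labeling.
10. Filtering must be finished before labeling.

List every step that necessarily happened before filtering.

Directly stated before filtering: heating.
Cooling reaches filtering via cooling → heating → filtering.
Dilution reaches filtering via dilution → heating → filtering.
Titration reaches filtering via titration → weighing → heating → filtering.
Likewise weighing reaches filtering by chaining the stated constraints.
No chain forces centrifuging (or any of the others) ahead of filtering.

cooling, dilution, heating, titration, weighing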